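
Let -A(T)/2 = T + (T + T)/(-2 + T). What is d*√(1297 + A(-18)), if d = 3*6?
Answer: 306*√115/5 ≈ 656.30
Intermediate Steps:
d = 18
A(T) = -2*T - 4*T/(-2 + T) (A(T) = -2*(T + (T + T)/(-2 + T)) = -2*(T + (2*T)/(-2 + T)) = -2*(T + 2*T/(-2 + T)) = -2*T - 4*T/(-2 + T))
d*√(1297 + A(-18)) = 18*√(1297 - 2*(-18)²/(-2 - 18)) = 18*√(1297 - 2*324/(-20)) = 18*√(1297 - 2*324*(-1/20)) = 18*√(1297 + 162/5) = 18*√(6647/5) = 18*(17*√115/5) = 306*√115/5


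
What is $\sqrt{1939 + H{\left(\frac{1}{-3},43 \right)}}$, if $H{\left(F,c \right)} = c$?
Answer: $\sqrt{1982} \approx 44.52$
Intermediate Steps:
$\sqrt{1939 + H{\left(\frac{1}{-3},43 \right)}} = \sqrt{1939 + 43} = \sqrt{1982}$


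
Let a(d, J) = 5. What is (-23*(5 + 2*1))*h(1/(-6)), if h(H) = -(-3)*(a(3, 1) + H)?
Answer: -4669/2 ≈ -2334.5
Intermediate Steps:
h(H) = 15 + 3*H (h(H) = -(-3)*(5 + H) = -(-15 - 3*H) = 15 + 3*H)
(-23*(5 + 2*1))*h(1/(-6)) = (-23*(5 + 2*1))*(15 + 3*(1/(-6))) = (-23*(5 + 2))*(15 + 3*(1*(-⅙))) = (-23*7)*(15 + 3*(-⅙)) = -161*(15 - ½) = -161*29/2 = -4669/2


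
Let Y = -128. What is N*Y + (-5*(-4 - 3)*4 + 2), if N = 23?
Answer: -2802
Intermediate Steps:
N*Y + (-5*(-4 - 3)*4 + 2) = 23*(-128) + (-5*(-4 - 3)*4 + 2) = -2944 + (-(-35)*4 + 2) = -2944 + (-5*(-28) + 2) = -2944 + (140 + 2) = -2944 + 142 = -2802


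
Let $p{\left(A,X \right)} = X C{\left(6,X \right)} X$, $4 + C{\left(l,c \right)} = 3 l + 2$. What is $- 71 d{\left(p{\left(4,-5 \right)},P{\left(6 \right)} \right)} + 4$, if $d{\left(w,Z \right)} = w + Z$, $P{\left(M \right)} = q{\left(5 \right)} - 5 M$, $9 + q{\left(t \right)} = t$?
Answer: $-25982$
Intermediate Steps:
$q{\left(t \right)} = -9 + t$
$C{\left(l,c \right)} = -2 + 3 l$ ($C{\left(l,c \right)} = -4 + \left(3 l + 2\right) = -4 + \left(2 + 3 l\right) = -2 + 3 l$)
$p{\left(A,X \right)} = 16 X^{2}$ ($p{\left(A,X \right)} = X \left(-2 + 3 \cdot 6\right) X = X \left(-2 + 18\right) X = X 16 X = 16 X X = 16 X^{2}$)
$P{\left(M \right)} = -4 - 5 M$ ($P{\left(M \right)} = \left(-9 + 5\right) - 5 M = -4 - 5 M$)
$d{\left(w,Z \right)} = Z + w$
$- 71 d{\left(p{\left(4,-5 \right)},P{\left(6 \right)} \right)} + 4 = - 71 \left(\left(-4 - 30\right) + 16 \left(-5\right)^{2}\right) + 4 = - 71 \left(\left(-4 - 30\right) + 16 \cdot 25\right) + 4 = - 71 \left(-34 + 400\right) + 4 = \left(-71\right) 366 + 4 = -25986 + 4 = -25982$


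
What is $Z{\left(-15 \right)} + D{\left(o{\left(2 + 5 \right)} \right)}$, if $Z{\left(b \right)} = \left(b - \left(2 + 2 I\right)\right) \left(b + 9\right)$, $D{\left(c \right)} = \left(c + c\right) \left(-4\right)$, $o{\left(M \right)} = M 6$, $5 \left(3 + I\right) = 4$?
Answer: $- \frac{1302}{5} \approx -260.4$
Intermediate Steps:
$I = - \frac{11}{5}$ ($I = -3 + \frac{1}{5} \cdot 4 = -3 + \frac{4}{5} = - \frac{11}{5} \approx -2.2$)
$o{\left(M \right)} = 6 M$
$D{\left(c \right)} = - 8 c$ ($D{\left(c \right)} = 2 c \left(-4\right) = - 8 c$)
$Z{\left(b \right)} = \left(9 + b\right) \left(\frac{12}{5} + b\right)$ ($Z{\left(b \right)} = \left(b - - \frac{12}{5}\right) \left(b + 9\right) = \left(b + \left(\frac{22}{5} - 2\right)\right) \left(9 + b\right) = \left(b + \frac{12}{5}\right) \left(9 + b\right) = \left(\frac{12}{5} + b\right) \left(9 + b\right) = \left(9 + b\right) \left(\frac{12}{5} + b\right)$)
$Z{\left(-15 \right)} + D{\left(o{\left(2 + 5 \right)} \right)} = \left(\frac{108}{5} + \left(-15\right)^{2} + \frac{57}{5} \left(-15\right)\right) - 8 \cdot 6 \left(2 + 5\right) = \left(\frac{108}{5} + 225 - 171\right) - 8 \cdot 6 \cdot 7 = \frac{378}{5} - 336 = - \frac{1302}{5}$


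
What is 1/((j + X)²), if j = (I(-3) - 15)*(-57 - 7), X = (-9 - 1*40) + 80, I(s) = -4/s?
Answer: 9/7382089 ≈ 1.2192e-6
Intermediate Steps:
X = 31 (X = (-9 - 40) + 80 = -49 + 80 = 31)
j = 2624/3 (j = (-4/(-3) - 15)*(-57 - 7) = (-4*(-⅓) - 15)*(-64) = (4/3 - 15)*(-64) = -41/3*(-64) = 2624/3 ≈ 874.67)
1/((j + X)²) = 1/((2624/3 + 31)²) = 1/((2717/3)²) = 1/(7382089/9) = 9/7382089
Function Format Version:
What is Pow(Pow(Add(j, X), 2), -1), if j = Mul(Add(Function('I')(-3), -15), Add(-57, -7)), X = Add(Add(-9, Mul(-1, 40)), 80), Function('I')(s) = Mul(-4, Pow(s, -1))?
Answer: Rational(9, 7382089) ≈ 1.2192e-6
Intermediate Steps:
X = 31 (X = Add(Add(-9, -40), 80) = Add(-49, 80) = 31)
j = Rational(2624, 3) (j = Mul(Add(Mul(-4, Pow(-3, -1)), -15), Add(-57, -7)) = Mul(Add(Mul(-4, Rational(-1, 3)), -15), -64) = Mul(Add(Rational(4, 3), -15), -64) = Mul(Rational(-41, 3), -64) = Rational(2624, 3) ≈ 874.67)
Pow(Pow(Add(j, X), 2), -1) = Pow(Pow(Add(Rational(2624, 3), 31), 2), -1) = Pow(Pow(Rational(2717, 3), 2), -1) = Pow(Rational(7382089, 9), -1) = Rational(9, 7382089)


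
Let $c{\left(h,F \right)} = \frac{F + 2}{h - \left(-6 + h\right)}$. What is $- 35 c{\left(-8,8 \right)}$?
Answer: $- \frac{175}{3} \approx -58.333$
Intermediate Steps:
$c{\left(h,F \right)} = \frac{1}{3} + \frac{F}{6}$ ($c{\left(h,F \right)} = \frac{2 + F}{6} = \left(2 + F\right) \frac{1}{6} = \frac{1}{3} + \frac{F}{6}$)
$- 35 c{\left(-8,8 \right)} = - 35 \left(\frac{1}{3} + \frac{1}{6} \cdot 8\right) = - 35 \left(\frac{1}{3} + \frac{4}{3}\right) = \left(-35\right) \frac{5}{3} = - \frac{175}{3}$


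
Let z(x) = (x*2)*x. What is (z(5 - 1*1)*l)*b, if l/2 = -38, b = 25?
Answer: -60800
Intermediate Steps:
z(x) = 2*x² (z(x) = (2*x)*x = 2*x²)
l = -76 (l = 2*(-38) = -76)
(z(5 - 1*1)*l)*b = ((2*(5 - 1*1)²)*(-76))*25 = ((2*(5 - 1)²)*(-76))*25 = ((2*4²)*(-76))*25 = ((2*16)*(-76))*25 = (32*(-76))*25 = -2432*25 = -60800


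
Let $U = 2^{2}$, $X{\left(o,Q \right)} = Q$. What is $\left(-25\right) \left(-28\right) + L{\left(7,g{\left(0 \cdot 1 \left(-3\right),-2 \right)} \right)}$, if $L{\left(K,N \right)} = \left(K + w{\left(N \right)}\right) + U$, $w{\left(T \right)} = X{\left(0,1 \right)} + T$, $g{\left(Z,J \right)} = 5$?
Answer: $717$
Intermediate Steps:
$U = 4$
$w{\left(T \right)} = 1 + T$
$L{\left(K,N \right)} = 5 + K + N$ ($L{\left(K,N \right)} = \left(K + \left(1 + N\right)\right) + 4 = \left(1 + K + N\right) + 4 = 5 + K + N$)
$\left(-25\right) \left(-28\right) + L{\left(7,g{\left(0 \cdot 1 \left(-3\right),-2 \right)} \right)} = \left(-25\right) \left(-28\right) + \left(5 + 7 + 5\right) = 700 + 17 = 717$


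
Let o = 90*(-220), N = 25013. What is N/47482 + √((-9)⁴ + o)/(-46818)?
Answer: 25013/47482 - I*√1471/15606 ≈ 0.52679 - 0.0024576*I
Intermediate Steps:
o = -19800
N/47482 + √((-9)⁴ + o)/(-46818) = 25013/47482 + √((-9)⁴ - 19800)/(-46818) = 25013*(1/47482) + √(6561 - 19800)*(-1/46818) = 25013/47482 + √(-13239)*(-1/46818) = 25013/47482 + (3*I*√1471)*(-1/46818) = 25013/47482 - I*√1471/15606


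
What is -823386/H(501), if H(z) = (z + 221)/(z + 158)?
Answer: -271305687/361 ≈ -7.5154e+5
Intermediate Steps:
H(z) = (221 + z)/(158 + z)
-823386/H(501) = -823386*(158 + 501)/(221 + 501) = -823386/(722/659) = -823386/((1/659)*722) = -823386/722/659 = -823386*659/722 = -271305687/361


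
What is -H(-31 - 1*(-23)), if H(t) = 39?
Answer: -39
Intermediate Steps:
-H(-31 - 1*(-23)) = -1*39 = -39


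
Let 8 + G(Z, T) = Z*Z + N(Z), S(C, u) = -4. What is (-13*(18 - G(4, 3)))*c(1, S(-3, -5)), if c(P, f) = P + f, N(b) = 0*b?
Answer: 390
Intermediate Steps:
N(b) = 0
G(Z, T) = -8 + Z**2 (G(Z, T) = -8 + (Z*Z + 0) = -8 + (Z**2 + 0) = -8 + Z**2)
(-13*(18 - G(4, 3)))*c(1, S(-3, -5)) = (-13*(18 - (-8 + 4**2)))*(1 - 4) = -13*(18 - (-8 + 16))*(-3) = -13*(18 - 1*8)*(-3) = -13*(18 - 8)*(-3) = -13*10*(-3) = -130*(-3) = 390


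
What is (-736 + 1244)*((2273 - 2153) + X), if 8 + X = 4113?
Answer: 2146300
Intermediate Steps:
X = 4105 (X = -8 + 4113 = 4105)
(-736 + 1244)*((2273 - 2153) + X) = (-736 + 1244)*((2273 - 2153) + 4105) = 508*(120 + 4105) = 508*4225 = 2146300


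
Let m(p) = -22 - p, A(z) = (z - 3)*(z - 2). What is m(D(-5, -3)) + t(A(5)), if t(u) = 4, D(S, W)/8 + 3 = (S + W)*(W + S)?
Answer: -506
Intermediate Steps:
A(z) = (-3 + z)*(-2 + z)
D(S, W) = -24 + 8*(S + W)**2 (D(S, W) = -24 + 8*((S + W)*(W + S)) = -24 + 8*((S + W)*(S + W)) = -24 + 8*(S + W)**2)
m(D(-5, -3)) + t(A(5)) = (-22 - (-24 + 8*(-5 - 3)**2)) + 4 = (-22 - (-24 + 8*(-8)**2)) + 4 = (-22 - (-24 + 8*64)) + 4 = (-22 - (-24 + 512)) + 4 = (-22 - 1*488) + 4 = (-22 - 488) + 4 = -510 + 4 = -506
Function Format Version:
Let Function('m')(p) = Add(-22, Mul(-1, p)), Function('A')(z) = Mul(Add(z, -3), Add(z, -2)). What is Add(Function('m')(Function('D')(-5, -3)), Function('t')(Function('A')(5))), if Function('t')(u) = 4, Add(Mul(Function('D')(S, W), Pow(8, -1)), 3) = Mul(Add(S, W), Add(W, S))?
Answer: -506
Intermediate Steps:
Function('A')(z) = Mul(Add(-3, z), Add(-2, z))
Function('D')(S, W) = Add(-24, Mul(8, Pow(Add(S, W), 2))) (Function('D')(S, W) = Add(-24, Mul(8, Mul(Add(S, W), Add(W, S)))) = Add(-24, Mul(8, Mul(Add(S, W), Add(S, W)))) = Add(-24, Mul(8, Pow(Add(S, W), 2))))
Add(Function('m')(Function('D')(-5, -3)), Function('t')(Function('A')(5))) = Add(Add(-22, Mul(-1, Add(-24, Mul(8, Pow(Add(-5, -3), 2))))), 4) = Add(Add(-22, Mul(-1, Add(-24, Mul(8, Pow(-8, 2))))), 4) = Add(Add(-22, Mul(-1, Add(-24, Mul(8, 64)))), 4) = Add(Add(-22, Mul(-1, Add(-24, 512))), 4) = Add(Add(-22, Mul(-1, 488)), 4) = Add(Add(-22, -488), 4) = Add(-510, 4) = -506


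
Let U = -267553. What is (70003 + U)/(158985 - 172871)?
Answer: 98775/6943 ≈ 14.227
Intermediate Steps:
(70003 + U)/(158985 - 172871) = (70003 - 267553)/(158985 - 172871) = -197550/(-13886) = -197550*(-1/13886) = 98775/6943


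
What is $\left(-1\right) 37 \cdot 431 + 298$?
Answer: $-15649$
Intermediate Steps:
$\left(-1\right) 37 \cdot 431 + 298 = \left(-37\right) 431 + 298 = -15947 + 298 = -15649$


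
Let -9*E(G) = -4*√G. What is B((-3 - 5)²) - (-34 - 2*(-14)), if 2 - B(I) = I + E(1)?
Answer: -508/9 ≈ -56.444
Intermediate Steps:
E(G) = 4*√G/9 (E(G) = -(-4)*√G/9 = 4*√G/9)
B(I) = 14/9 - I (B(I) = 2 - (I + 4*√1/9) = 2 - (I + (4/9)*1) = 2 - (I + 4/9) = 2 - (4/9 + I) = 2 + (-4/9 - I) = 14/9 - I)
B((-3 - 5)²) - (-34 - 2*(-14)) = (14/9 - (-3 - 5)²) - (-34 - 2*(-14)) = (14/9 - 1*(-8)²) - (-34 + 28) = (14/9 - 1*64) - 1*(-6) = (14/9 - 64) + 6 = -562/9 + 6 = -508/9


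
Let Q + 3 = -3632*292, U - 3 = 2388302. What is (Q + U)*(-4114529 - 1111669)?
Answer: -6939126204084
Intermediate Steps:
U = 2388305 (U = 3 + 2388302 = 2388305)
Q = -1060547 (Q = -3 - 3632*292 = -3 - 1060544 = -1060547)
(Q + U)*(-4114529 - 1111669) = (-1060547 + 2388305)*(-4114529 - 1111669) = 1327758*(-5226198) = -6939126204084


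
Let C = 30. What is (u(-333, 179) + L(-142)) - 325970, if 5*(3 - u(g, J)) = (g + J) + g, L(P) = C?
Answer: -1629198/5 ≈ -3.2584e+5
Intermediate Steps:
L(P) = 30
u(g, J) = 3 - 2*g/5 - J/5 (u(g, J) = 3 - ((g + J) + g)/5 = 3 - ((J + g) + g)/5 = 3 - (J + 2*g)/5 = 3 + (-2*g/5 - J/5) = 3 - 2*g/5 - J/5)
(u(-333, 179) + L(-142)) - 325970 = ((3 - 2/5*(-333) - 1/5*179) + 30) - 325970 = ((3 + 666/5 - 179/5) + 30) - 325970 = (502/5 + 30) - 325970 = 652/5 - 325970 = -1629198/5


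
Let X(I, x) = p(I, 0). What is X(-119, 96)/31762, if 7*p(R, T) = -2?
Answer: -1/111167 ≈ -8.9955e-6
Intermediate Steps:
p(R, T) = -2/7 (p(R, T) = (⅐)*(-2) = -2/7)
X(I, x) = -2/7
X(-119, 96)/31762 = -2/7/31762 = -2/7*1/31762 = -1/111167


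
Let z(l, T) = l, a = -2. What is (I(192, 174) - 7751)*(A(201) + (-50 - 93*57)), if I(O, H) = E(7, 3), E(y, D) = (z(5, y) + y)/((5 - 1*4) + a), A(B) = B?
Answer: 39979450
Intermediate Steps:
E(y, D) = -5 - y (E(y, D) = (5 + y)/((5 - 1*4) - 2) = (5 + y)/((5 - 4) - 2) = (5 + y)/(1 - 2) = (5 + y)/(-1) = (5 + y)*(-1) = -5 - y)
I(O, H) = -12 (I(O, H) = -5 - 1*7 = -5 - 7 = -12)
(I(192, 174) - 7751)*(A(201) + (-50 - 93*57)) = (-12 - 7751)*(201 + (-50 - 93*57)) = -7763*(201 + (-50 - 5301)) = -7763*(201 - 5351) = -7763*(-5150) = 39979450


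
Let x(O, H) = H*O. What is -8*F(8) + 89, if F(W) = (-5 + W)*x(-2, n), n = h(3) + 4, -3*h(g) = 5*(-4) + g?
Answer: 553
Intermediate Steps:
h(g) = 20/3 - g/3 (h(g) = -(5*(-4) + g)/3 = -(-20 + g)/3 = 20/3 - g/3)
n = 29/3 (n = (20/3 - 1/3*3) + 4 = (20/3 - 1) + 4 = 17/3 + 4 = 29/3 ≈ 9.6667)
F(W) = 290/3 - 58*W/3 (F(W) = (-5 + W)*((29/3)*(-2)) = (-5 + W)*(-58/3) = 290/3 - 58*W/3)
-8*F(8) + 89 = -8*(290/3 - 58/3*8) + 89 = -8*(290/3 - 464/3) + 89 = -8*(-58) + 89 = 464 + 89 = 553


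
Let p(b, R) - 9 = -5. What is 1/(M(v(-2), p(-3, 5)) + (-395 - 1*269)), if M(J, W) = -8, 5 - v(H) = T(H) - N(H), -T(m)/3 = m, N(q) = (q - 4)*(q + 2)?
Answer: -1/672 ≈ -0.0014881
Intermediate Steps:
N(q) = (-4 + q)*(2 + q)
T(m) = -3*m
p(b, R) = 4 (p(b, R) = 9 - 5 = 4)
v(H) = -3 + H + H² (v(H) = 5 - (-3*H - (-8 + H² - 2*H)) = 5 - (-3*H + (8 - H² + 2*H)) = 5 - (8 - H - H²) = 5 + (-8 + H + H²) = -3 + H + H²)
1/(M(v(-2), p(-3, 5)) + (-395 - 1*269)) = 1/(-8 + (-395 - 1*269)) = 1/(-8 + (-395 - 269)) = 1/(-8 - 664) = 1/(-672) = -1/672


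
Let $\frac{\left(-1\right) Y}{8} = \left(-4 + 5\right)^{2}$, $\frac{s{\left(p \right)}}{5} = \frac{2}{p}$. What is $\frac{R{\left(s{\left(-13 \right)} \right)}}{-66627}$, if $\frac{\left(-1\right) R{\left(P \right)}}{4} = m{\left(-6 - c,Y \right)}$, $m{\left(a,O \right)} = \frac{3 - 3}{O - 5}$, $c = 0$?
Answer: $0$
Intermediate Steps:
$s{\left(p \right)} = \frac{10}{p}$ ($s{\left(p \right)} = 5 \frac{2}{p} = \frac{10}{p}$)
$Y = -8$ ($Y = - 8 \left(-4 + 5\right)^{2} = - 8 \cdot 1^{2} = \left(-8\right) 1 = -8$)
$m{\left(a,O \right)} = 0$ ($m{\left(a,O \right)} = \frac{0}{-5 + O} = 0$)
$R{\left(P \right)} = 0$ ($R{\left(P \right)} = \left(-4\right) 0 = 0$)
$\frac{R{\left(s{\left(-13 \right)} \right)}}{-66627} = \frac{0}{-66627} = 0 \left(- \frac{1}{66627}\right) = 0$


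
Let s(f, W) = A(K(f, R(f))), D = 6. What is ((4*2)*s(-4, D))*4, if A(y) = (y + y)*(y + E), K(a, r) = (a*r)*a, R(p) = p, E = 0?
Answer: 262144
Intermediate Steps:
K(a, r) = r*a²
A(y) = 2*y² (A(y) = (y + y)*(y + 0) = (2*y)*y = 2*y²)
s(f, W) = 2*f⁶ (s(f, W) = 2*(f*f²)² = 2*(f³)² = 2*f⁶)
((4*2)*s(-4, D))*4 = ((4*2)*(2*(-4)⁶))*4 = (8*(2*4096))*4 = (8*8192)*4 = 65536*4 = 262144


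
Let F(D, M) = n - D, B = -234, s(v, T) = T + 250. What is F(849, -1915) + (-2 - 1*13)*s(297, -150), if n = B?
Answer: -2583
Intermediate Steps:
s(v, T) = 250 + T
n = -234
F(D, M) = -234 - D
F(849, -1915) + (-2 - 1*13)*s(297, -150) = (-234 - 1*849) + (-2 - 1*13)*(250 - 150) = (-234 - 849) + (-2 - 13)*100 = -1083 - 15*100 = -1083 - 1500 = -2583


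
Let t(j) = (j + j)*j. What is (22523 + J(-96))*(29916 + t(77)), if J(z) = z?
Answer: 936865498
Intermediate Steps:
t(j) = 2*j**2 (t(j) = (2*j)*j = 2*j**2)
(22523 + J(-96))*(29916 + t(77)) = (22523 - 96)*(29916 + 2*77**2) = 22427*(29916 + 2*5929) = 22427*(29916 + 11858) = 22427*41774 = 936865498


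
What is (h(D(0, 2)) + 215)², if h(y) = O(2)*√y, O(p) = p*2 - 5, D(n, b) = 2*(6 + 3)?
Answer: 46243 - 1290*√2 ≈ 44419.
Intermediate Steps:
D(n, b) = 18 (D(n, b) = 2*9 = 18)
O(p) = -5 + 2*p (O(p) = 2*p - 5 = -5 + 2*p)
h(y) = -√y (h(y) = (-5 + 2*2)*√y = (-5 + 4)*√y = -√y)
(h(D(0, 2)) + 215)² = (-√18 + 215)² = (-3*√2 + 215)² = (215 - 3*√2)²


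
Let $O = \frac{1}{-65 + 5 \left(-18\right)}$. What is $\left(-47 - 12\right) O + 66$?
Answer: $\frac{10289}{155} \approx 66.381$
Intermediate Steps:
$O = - \frac{1}{155}$ ($O = \frac{1}{-65 - 90} = \frac{1}{-155} = - \frac{1}{155} \approx -0.0064516$)
$\left(-47 - 12\right) O + 66 = \left(-47 - 12\right) \left(- \frac{1}{155}\right) + 66 = \left(-59\right) \left(- \frac{1}{155}\right) + 66 = \frac{59}{155} + 66 = \frac{10289}{155}$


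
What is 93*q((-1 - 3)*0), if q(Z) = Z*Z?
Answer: 0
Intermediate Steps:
q(Z) = Z**2
93*q((-1 - 3)*0) = 93*((-1 - 3)*0)**2 = 93*(-4*0)**2 = 93*0**2 = 93*0 = 0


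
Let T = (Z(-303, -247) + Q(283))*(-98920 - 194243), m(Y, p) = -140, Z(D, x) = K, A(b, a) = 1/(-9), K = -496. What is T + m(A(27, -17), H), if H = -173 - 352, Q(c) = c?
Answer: 62443579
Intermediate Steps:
A(b, a) = -⅑
Z(D, x) = -496
H = -525
T = 62443719 (T = (-496 + 283)*(-98920 - 194243) = -213*(-293163) = 62443719)
T + m(A(27, -17), H) = 62443719 - 140 = 62443579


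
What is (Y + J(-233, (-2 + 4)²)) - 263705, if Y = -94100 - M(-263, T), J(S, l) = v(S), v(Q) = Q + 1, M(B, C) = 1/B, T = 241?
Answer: -94163730/263 ≈ -3.5804e+5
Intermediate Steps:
v(Q) = 1 + Q
J(S, l) = 1 + S
Y = -24748299/263 (Y = -94100 - 1/(-263) = -94100 - 1*(-1/263) = -94100 + 1/263 = -24748299/263 ≈ -94100.)
(Y + J(-233, (-2 + 4)²)) - 263705 = (-24748299/263 + (1 - 233)) - 263705 = (-24748299/263 - 232) - 263705 = -24809315/263 - 263705 = -94163730/263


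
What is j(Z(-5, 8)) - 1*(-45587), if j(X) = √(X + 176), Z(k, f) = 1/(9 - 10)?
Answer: 45587 + 5*√7 ≈ 45600.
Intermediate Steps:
Z(k, f) = -1 (Z(k, f) = 1/(-1) = -1)
j(X) = √(176 + X)
j(Z(-5, 8)) - 1*(-45587) = √(176 - 1) - 1*(-45587) = √175 + 45587 = 5*√7 + 45587 = 45587 + 5*√7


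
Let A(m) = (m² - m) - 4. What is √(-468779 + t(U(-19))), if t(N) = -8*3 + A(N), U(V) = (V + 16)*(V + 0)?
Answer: 3*I*√51735 ≈ 682.36*I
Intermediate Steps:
A(m) = -4 + m² - m
U(V) = V*(16 + V) (U(V) = (16 + V)*V = V*(16 + V))
t(N) = -28 + N² - N (t(N) = -8*3 + (-4 + N² - N) = -24 + (-4 + N² - N) = -28 + N² - N)
√(-468779 + t(U(-19))) = √(-468779 + (-28 + (-19*(16 - 19))² - (-19)*(16 - 19))) = √(-468779 + (-28 + (-19*(-3))² - (-19)*(-3))) = √(-468779 + (-28 + 57² - 1*57)) = √(-468779 + (-28 + 3249 - 57)) = √(-468779 + 3164) = √(-465615) = 3*I*√51735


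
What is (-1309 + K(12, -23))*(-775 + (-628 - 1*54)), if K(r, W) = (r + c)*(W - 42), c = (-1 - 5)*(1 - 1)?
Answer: 3043673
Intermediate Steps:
c = 0 (c = -6*0 = 0)
K(r, W) = r*(-42 + W) (K(r, W) = (r + 0)*(W - 42) = r*(-42 + W))
(-1309 + K(12, -23))*(-775 + (-628 - 1*54)) = (-1309 + 12*(-42 - 23))*(-775 + (-628 - 1*54)) = (-1309 + 12*(-65))*(-775 + (-628 - 54)) = (-1309 - 780)*(-775 - 682) = -2089*(-1457) = 3043673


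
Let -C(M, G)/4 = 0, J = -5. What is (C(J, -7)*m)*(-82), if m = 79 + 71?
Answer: 0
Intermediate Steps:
m = 150
C(M, G) = 0 (C(M, G) = -4*0 = 0)
(C(J, -7)*m)*(-82) = (0*150)*(-82) = 0*(-82) = 0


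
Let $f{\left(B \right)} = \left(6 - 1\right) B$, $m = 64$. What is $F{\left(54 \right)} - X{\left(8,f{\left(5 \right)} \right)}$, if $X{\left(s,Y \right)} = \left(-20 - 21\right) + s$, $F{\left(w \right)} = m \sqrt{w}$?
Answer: $33 + 192 \sqrt{6} \approx 503.3$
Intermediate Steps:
$F{\left(w \right)} = 64 \sqrt{w}$
$f{\left(B \right)} = 5 B$
$X{\left(s,Y \right)} = -41 + s$
$F{\left(54 \right)} - X{\left(8,f{\left(5 \right)} \right)} = 64 \sqrt{54} - \left(-41 + 8\right) = 64 \cdot 3 \sqrt{6} - -33 = 192 \sqrt{6} + 33 = 33 + 192 \sqrt{6}$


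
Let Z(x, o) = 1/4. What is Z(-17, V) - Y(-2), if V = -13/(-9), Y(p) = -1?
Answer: 5/4 ≈ 1.2500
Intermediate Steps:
V = 13/9 (V = -13*(-⅑) = 13/9 ≈ 1.4444)
Z(x, o) = ¼
Z(-17, V) - Y(-2) = ¼ - 1*(-1) = ¼ + 1 = 5/4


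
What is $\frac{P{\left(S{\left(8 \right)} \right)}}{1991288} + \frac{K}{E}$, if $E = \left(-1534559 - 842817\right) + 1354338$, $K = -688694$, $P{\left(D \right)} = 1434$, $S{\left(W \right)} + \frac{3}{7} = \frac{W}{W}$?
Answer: $\frac{343213783591}{509290823236} \approx 0.67391$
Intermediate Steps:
$S{\left(W \right)} = \frac{4}{7}$ ($S{\left(W \right)} = - \frac{3}{7} + \frac{W}{W} = - \frac{3}{7} + 1 = \frac{4}{7}$)
$E = -1023038$ ($E = -2377376 + 1354338 = -1023038$)
$\frac{P{\left(S{\left(8 \right)} \right)}}{1991288} + \frac{K}{E} = \frac{1434}{1991288} - \frac{688694}{-1023038} = 1434 \cdot \frac{1}{1991288} - - \frac{344347}{511519} = \frac{717}{995644} + \frac{344347}{511519} = \frac{343213783591}{509290823236}$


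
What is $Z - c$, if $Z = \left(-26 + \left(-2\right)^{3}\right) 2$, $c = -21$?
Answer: $-47$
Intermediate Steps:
$Z = -68$ ($Z = \left(-26 - 8\right) 2 = \left(-34\right) 2 = -68$)
$Z - c = -68 - -21 = -68 + 21 = -47$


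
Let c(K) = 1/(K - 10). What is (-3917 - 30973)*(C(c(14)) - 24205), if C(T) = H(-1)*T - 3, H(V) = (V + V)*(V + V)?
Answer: 844582230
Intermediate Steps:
H(V) = 4*V**2 (H(V) = (2*V)*(2*V) = 4*V**2)
c(K) = 1/(-10 + K)
C(T) = -3 + 4*T (C(T) = (4*(-1)**2)*T - 3 = (4*1)*T - 3 = 4*T - 3 = -3 + 4*T)
(-3917 - 30973)*(C(c(14)) - 24205) = (-3917 - 30973)*((-3 + 4/(-10 + 14)) - 24205) = -34890*((-3 + 4/4) - 24205) = -34890*((-3 + 4*(1/4)) - 24205) = -34890*((-3 + 1) - 24205) = -34890*(-2 - 24205) = -34890*(-24207) = 844582230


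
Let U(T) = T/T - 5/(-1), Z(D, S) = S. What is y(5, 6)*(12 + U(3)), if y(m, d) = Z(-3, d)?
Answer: 108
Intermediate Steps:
y(m, d) = d
U(T) = 6 (U(T) = 1 - 5*(-1) = 1 + 5 = 6)
y(5, 6)*(12 + U(3)) = 6*(12 + 6) = 6*18 = 108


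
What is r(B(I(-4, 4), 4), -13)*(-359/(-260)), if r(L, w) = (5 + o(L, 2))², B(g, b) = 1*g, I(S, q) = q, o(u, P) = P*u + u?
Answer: 103751/260 ≈ 399.04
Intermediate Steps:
o(u, P) = u + P*u
B(g, b) = g
r(L, w) = (5 + 3*L)² (r(L, w) = (5 + L*(1 + 2))² = (5 + L*3)² = (5 + 3*L)²)
r(B(I(-4, 4), 4), -13)*(-359/(-260)) = (5 + 3*4)²*(-359/(-260)) = (5 + 12)²*(-359*(-1/260)) = 17²*(359/260) = 289*(359/260) = 103751/260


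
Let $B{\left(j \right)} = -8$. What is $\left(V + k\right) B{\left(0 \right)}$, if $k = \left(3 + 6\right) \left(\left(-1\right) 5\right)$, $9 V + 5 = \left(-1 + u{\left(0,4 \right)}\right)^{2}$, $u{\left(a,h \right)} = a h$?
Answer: $\frac{3272}{9} \approx 363.56$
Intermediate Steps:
$V = - \frac{4}{9}$ ($V = - \frac{5}{9} + \frac{\left(-1 + 0 \cdot 4\right)^{2}}{9} = - \frac{5}{9} + \frac{\left(-1 + 0\right)^{2}}{9} = - \frac{5}{9} + \frac{\left(-1\right)^{2}}{9} = - \frac{5}{9} + \frac{1}{9} \cdot 1 = - \frac{5}{9} + \frac{1}{9} = - \frac{4}{9} \approx -0.44444$)
$k = -45$ ($k = 9 \left(-5\right) = -45$)
$\left(V + k\right) B{\left(0 \right)} = \left(- \frac{4}{9} - 45\right) \left(-8\right) = \left(- \frac{409}{9}\right) \left(-8\right) = \frac{3272}{9}$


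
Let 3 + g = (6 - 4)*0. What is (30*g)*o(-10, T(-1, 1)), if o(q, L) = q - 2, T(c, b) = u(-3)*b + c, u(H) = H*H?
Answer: 1080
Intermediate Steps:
g = -3 (g = -3 + (6 - 4)*0 = -3 + 2*0 = -3 + 0 = -3)
u(H) = H**2
T(c, b) = c + 9*b (T(c, b) = (-3)**2*b + c = 9*b + c = c + 9*b)
o(q, L) = -2 + q
(30*g)*o(-10, T(-1, 1)) = (30*(-3))*(-2 - 10) = -90*(-12) = 1080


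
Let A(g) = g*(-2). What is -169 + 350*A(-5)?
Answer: 3331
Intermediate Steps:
A(g) = -2*g
-169 + 350*A(-5) = -169 + 350*(-2*(-5)) = -169 + 350*10 = -169 + 3500 = 3331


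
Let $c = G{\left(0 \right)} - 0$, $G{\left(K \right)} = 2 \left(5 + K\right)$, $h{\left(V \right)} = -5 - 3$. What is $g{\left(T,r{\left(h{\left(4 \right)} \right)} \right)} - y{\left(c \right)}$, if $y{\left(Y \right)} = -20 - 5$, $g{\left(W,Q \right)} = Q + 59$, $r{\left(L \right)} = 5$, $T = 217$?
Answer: $89$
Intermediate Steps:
$h{\left(V \right)} = -8$ ($h{\left(V \right)} = -5 - 3 = -8$)
$G{\left(K \right)} = 10 + 2 K$
$g{\left(W,Q \right)} = 59 + Q$
$c = 10$ ($c = \left(10 + 2 \cdot 0\right) - 0 = \left(10 + 0\right) + 0 = 10 + 0 = 10$)
$y{\left(Y \right)} = -25$ ($y{\left(Y \right)} = -20 - 5 = -25$)
$g{\left(T,r{\left(h{\left(4 \right)} \right)} \right)} - y{\left(c \right)} = \left(59 + 5\right) - -25 = 64 + 25 = 89$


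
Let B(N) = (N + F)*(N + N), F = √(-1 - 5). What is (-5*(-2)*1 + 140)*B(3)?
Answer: 2700 + 900*I*√6 ≈ 2700.0 + 2204.5*I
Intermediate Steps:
F = I*√6 (F = √(-6) = I*√6 ≈ 2.4495*I)
B(N) = 2*N*(N + I*√6) (B(N) = (N + I*√6)*(N + N) = (N + I*√6)*(2*N) = 2*N*(N + I*√6))
(-5*(-2)*1 + 140)*B(3) = (-5*(-2)*1 + 140)*(2*3*(3 + I*√6)) = (10*1 + 140)*(18 + 6*I*√6) = (10 + 140)*(18 + 6*I*√6) = 150*(18 + 6*I*√6) = 2700 + 900*I*√6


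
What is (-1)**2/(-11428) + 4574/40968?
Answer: 3264419/29261394 ≈ 0.11156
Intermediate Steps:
(-1)**2/(-11428) + 4574/40968 = 1*(-1/11428) + 4574*(1/40968) = -1/11428 + 2287/20484 = 3264419/29261394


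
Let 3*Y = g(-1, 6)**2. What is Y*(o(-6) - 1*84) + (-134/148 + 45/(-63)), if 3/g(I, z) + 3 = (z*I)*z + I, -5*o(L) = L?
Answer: -1838839/1036000 ≈ -1.7749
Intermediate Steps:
o(L) = -L/5
g(I, z) = 3/(-3 + I + I*z**2) (g(I, z) = 3/(-3 + ((z*I)*z + I)) = 3/(-3 + ((I*z)*z + I)) = 3/(-3 + (I*z**2 + I)) = 3/(-3 + (I + I*z**2)) = 3/(-3 + I + I*z**2))
Y = 3/1600 (Y = (3/(-3 - 1 - 1*6**2))**2/3 = (3/(-3 - 1 - 1*36))**2/3 = (3/(-3 - 1 - 36))**2/3 = (3/(-40))**2/3 = (3*(-1/40))**2/3 = (-3/40)**2/3 = (1/3)*(9/1600) = 3/1600 ≈ 0.0018750)
Y*(o(-6) - 1*84) + (-134/148 + 45/(-63)) = 3*(-1/5*(-6) - 1*84)/1600 + (-134/148 + 45/(-63)) = 3*(6/5 - 84)/1600 + (-134*1/148 + 45*(-1/63)) = (3/1600)*(-414/5) + (-67/74 - 5/7) = -621/4000 - 839/518 = -1838839/1036000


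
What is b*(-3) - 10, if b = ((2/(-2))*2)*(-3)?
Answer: -28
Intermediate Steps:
b = 6 (b = ((2*(-½))*2)*(-3) = -1*2*(-3) = -2*(-3) = 6)
b*(-3) - 10 = 6*(-3) - 10 = -18 - 10 = -28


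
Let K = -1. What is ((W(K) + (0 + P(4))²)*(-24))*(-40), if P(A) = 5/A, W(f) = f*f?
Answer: 2460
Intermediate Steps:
W(f) = f²
((W(K) + (0 + P(4))²)*(-24))*(-40) = (((-1)² + (0 + 5/4)²)*(-24))*(-40) = ((1 + (0 + 5*(¼))²)*(-24))*(-40) = ((1 + (0 + 5/4)²)*(-24))*(-40) = ((1 + (5/4)²)*(-24))*(-40) = ((1 + 25/16)*(-24))*(-40) = ((41/16)*(-24))*(-40) = -123/2*(-40) = 2460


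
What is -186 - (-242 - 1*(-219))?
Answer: -163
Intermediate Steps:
-186 - (-242 - 1*(-219)) = -186 - (-242 + 219) = -186 - 1*(-23) = -186 + 23 = -163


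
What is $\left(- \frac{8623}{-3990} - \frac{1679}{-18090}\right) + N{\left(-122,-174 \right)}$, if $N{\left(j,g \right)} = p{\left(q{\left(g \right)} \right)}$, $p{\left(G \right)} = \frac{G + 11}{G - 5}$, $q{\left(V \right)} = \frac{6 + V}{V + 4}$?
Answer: $- \frac{301224307}{410217885} \approx -0.7343$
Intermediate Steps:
$q{\left(V \right)} = \frac{6 + V}{4 + V}$
$p{\left(G \right)} = \frac{11 + G}{-5 + G}$
$N{\left(j,g \right)} = \frac{11 + \frac{6 + g}{4 + g}}{-5 + \frac{6 + g}{4 + g}}$
$\left(- \frac{8623}{-3990} - \frac{1679}{-18090}\right) + N{\left(-122,-174 \right)} = \left(- \frac{8623}{-3990} - \frac{1679}{-18090}\right) + \frac{-25 - -1044}{7 + 2 \left(-174\right)} = \left(\left(-8623\right) \left(- \frac{1}{3990}\right) - - \frac{1679}{18090}\right) + \frac{-25 + 1044}{7 - 348} = \left(\frac{8623}{3990} + \frac{1679}{18090}\right) + \frac{1}{-341} \cdot 1019 = \frac{2711488}{1202985} - \frac{1019}{341} = - \frac{301224307}{410217885}$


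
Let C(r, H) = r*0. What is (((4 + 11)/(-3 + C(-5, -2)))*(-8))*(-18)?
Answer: -720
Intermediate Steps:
C(r, H) = 0
(((4 + 11)/(-3 + C(-5, -2)))*(-8))*(-18) = (((4 + 11)/(-3 + 0))*(-8))*(-18) = ((15/(-3))*(-8))*(-18) = ((15*(-⅓))*(-8))*(-18) = -5*(-8)*(-18) = 40*(-18) = -720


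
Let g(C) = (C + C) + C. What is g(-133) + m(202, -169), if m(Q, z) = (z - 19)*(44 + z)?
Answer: 23101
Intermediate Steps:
m(Q, z) = (-19 + z)*(44 + z)
g(C) = 3*C (g(C) = 2*C + C = 3*C)
g(-133) + m(202, -169) = 3*(-133) + (-836 + (-169)**2 + 25*(-169)) = -399 + (-836 + 28561 - 4225) = -399 + 23500 = 23101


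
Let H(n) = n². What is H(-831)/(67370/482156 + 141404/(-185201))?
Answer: -3425787696916262/3094544203 ≈ -1.1070e+6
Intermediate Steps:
H(-831)/(67370/482156 + 141404/(-185201)) = (-831)²/(67370/482156 + 141404/(-185201)) = 690561/(67370*(1/482156) + 141404*(-1/185201)) = 690561/(33685/241078 - 141404/185201) = 690561/(-27850897827/44647886678) = 690561*(-44647886678/27850897827) = -3425787696916262/3094544203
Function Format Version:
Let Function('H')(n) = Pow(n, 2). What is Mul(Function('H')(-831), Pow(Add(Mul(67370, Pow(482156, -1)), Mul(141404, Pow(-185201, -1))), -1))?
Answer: Rational(-3425787696916262, 3094544203) ≈ -1.1070e+6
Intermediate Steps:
Mul(Function('H')(-831), Pow(Add(Mul(67370, Pow(482156, -1)), Mul(141404, Pow(-185201, -1))), -1)) = Mul(Pow(-831, 2), Pow(Add(Mul(67370, Pow(482156, -1)), Mul(141404, Pow(-185201, -1))), -1)) = Mul(690561, Pow(Add(Mul(67370, Rational(1, 482156)), Mul(141404, Rational(-1, 185201))), -1)) = Mul(690561, Pow(Add(Rational(33685, 241078), Rational(-141404, 185201)), -1)) = Mul(690561, Pow(Rational(-27850897827, 44647886678), -1)) = Mul(690561, Rational(-44647886678, 27850897827)) = Rational(-3425787696916262, 3094544203)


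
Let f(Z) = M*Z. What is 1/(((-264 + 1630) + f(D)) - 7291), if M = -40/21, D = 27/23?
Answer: -161/954285 ≈ -0.00016871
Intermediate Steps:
D = 27/23 (D = 27*(1/23) = 27/23 ≈ 1.1739)
M = -40/21 (M = -40*1/21 = -40/21 ≈ -1.9048)
f(Z) = -40*Z/21
1/(((-264 + 1630) + f(D)) - 7291) = 1/(((-264 + 1630) - 40/21*27/23) - 7291) = 1/((1366 - 360/161) - 7291) = 1/(219566/161 - 7291) = 1/(-954285/161) = -161/954285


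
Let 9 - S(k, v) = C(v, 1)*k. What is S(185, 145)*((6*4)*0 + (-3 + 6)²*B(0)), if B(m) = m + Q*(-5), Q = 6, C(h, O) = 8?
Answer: 397170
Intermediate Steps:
B(m) = -30 + m (B(m) = m + 6*(-5) = m - 30 = -30 + m)
S(k, v) = 9 - 8*k
S(185, 145)*((6*4)*0 + (-3 + 6)²*B(0)) = (9 - 8*185)*((6*4)*0 + (-3 + 6)²*(-30 + 0)) = (9 - 1480)*(24*0 + 3²*(-30)) = -1471*(0 + 9*(-30)) = -1471*(0 - 270) = -1471*(-270) = 397170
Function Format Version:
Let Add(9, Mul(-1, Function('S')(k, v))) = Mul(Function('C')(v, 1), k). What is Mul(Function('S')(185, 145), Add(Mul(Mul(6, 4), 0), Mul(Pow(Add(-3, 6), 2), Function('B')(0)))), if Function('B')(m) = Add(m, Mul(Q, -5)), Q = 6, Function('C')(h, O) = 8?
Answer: 397170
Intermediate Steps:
Function('B')(m) = Add(-30, m) (Function('B')(m) = Add(m, Mul(6, -5)) = Add(m, -30) = Add(-30, m))
Function('S')(k, v) = Add(9, Mul(-8, k)) (Function('S')(k, v) = Add(9, Mul(-1, Mul(8, k))) = Add(9, Mul(-8, k)))
Mul(Function('S')(185, 145), Add(Mul(Mul(6, 4), 0), Mul(Pow(Add(-3, 6), 2), Function('B')(0)))) = Mul(Add(9, Mul(-8, 185)), Add(Mul(Mul(6, 4), 0), Mul(Pow(Add(-3, 6), 2), Add(-30, 0)))) = Mul(Add(9, -1480), Add(Mul(24, 0), Mul(Pow(3, 2), -30))) = Mul(-1471, Add(0, Mul(9, -30))) = Mul(-1471, Add(0, -270)) = Mul(-1471, -270) = 397170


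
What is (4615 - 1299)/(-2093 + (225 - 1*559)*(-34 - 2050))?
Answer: 3316/693963 ≈ 0.0047784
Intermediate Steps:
(4615 - 1299)/(-2093 + (225 - 1*559)*(-34 - 2050)) = 3316/(-2093 + (225 - 559)*(-2084)) = 3316/(-2093 - 334*(-2084)) = 3316/(-2093 + 696056) = 3316/693963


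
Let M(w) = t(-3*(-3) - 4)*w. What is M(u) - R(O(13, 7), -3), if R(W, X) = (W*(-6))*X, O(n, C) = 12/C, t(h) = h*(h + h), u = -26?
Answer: -9316/7 ≈ -1330.9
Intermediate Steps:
t(h) = 2*h**2 (t(h) = h*(2*h) = 2*h**2)
M(w) = 50*w (M(w) = (2*(-3*(-3) - 4)**2)*w = (2*(9 - 4)**2)*w = (2*5**2)*w = (2*25)*w = 50*w)
R(W, X) = -6*W*X (R(W, X) = (-6*W)*X = -6*W*X)
M(u) - R(O(13, 7), -3) = 50*(-26) - (-6)*12/7*(-3) = -1300 - (-6)*12*(1/7)*(-3) = -1300 - (-6)*12*(-3)/7 = -1300 - 1*216/7 = -1300 - 216/7 = -9316/7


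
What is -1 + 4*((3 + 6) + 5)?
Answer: 55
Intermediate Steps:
-1 + 4*((3 + 6) + 5) = -1 + 4*(9 + 5) = -1 + 4*14 = -1 + 56 = 55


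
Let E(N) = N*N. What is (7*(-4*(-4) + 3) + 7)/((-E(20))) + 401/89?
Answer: 7397/1780 ≈ 4.1556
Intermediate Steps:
E(N) = N²
(7*(-4*(-4) + 3) + 7)/((-E(20))) + 401/89 = (7*(-4*(-4) + 3) + 7)/((-1*20²)) + 401/89 = (7*(16 + 3) + 7)/((-1*400)) + 401*(1/89) = (7*19 + 7)/(-400) + 401/89 = (133 + 7)*(-1/400) + 401/89 = 140*(-1/400) + 401/89 = -7/20 + 401/89 = 7397/1780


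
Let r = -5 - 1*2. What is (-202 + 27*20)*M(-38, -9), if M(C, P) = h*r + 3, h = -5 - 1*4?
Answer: 22308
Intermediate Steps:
h = -9 (h = -5 - 4 = -9)
r = -7 (r = -5 - 2 = -7)
M(C, P) = 66 (M(C, P) = -9*(-7) + 3 = 63 + 3 = 66)
(-202 + 27*20)*M(-38, -9) = (-202 + 27*20)*66 = (-202 + 540)*66 = 338*66 = 22308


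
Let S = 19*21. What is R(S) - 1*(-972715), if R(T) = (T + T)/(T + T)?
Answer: 972716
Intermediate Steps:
S = 399
R(T) = 1 (R(T) = (2*T)/((2*T)) = (2*T)*(1/(2*T)) = 1)
R(S) - 1*(-972715) = 1 - 1*(-972715) = 1 + 972715 = 972716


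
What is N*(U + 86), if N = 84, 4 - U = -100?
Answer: 15960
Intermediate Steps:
U = 104 (U = 4 - 1*(-100) = 4 + 100 = 104)
N*(U + 86) = 84*(104 + 86) = 84*190 = 15960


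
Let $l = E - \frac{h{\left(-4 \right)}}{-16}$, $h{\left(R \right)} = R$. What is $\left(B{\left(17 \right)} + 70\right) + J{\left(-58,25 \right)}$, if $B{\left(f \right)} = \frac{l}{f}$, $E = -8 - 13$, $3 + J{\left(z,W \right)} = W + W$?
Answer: $\frac{463}{4} \approx 115.75$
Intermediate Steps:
$J{\left(z,W \right)} = -3 + 2 W$ ($J{\left(z,W \right)} = -3 + \left(W + W\right) = -3 + 2 W$)
$E = -21$ ($E = -8 - 13 = -21$)
$l = - \frac{85}{4}$ ($l = -21 - - \frac{4}{-16} = -21 - \left(-4\right) \left(- \frac{1}{16}\right) = -21 - \frac{1}{4} = - \frac{85}{4} \approx -21.25$)
$B{\left(f \right)} = - \frac{85}{4 f}$
$\left(B{\left(17 \right)} + 70\right) + J{\left(-58,25 \right)} = \left(- \frac{85}{4 \cdot 17} + 70\right) + \left(-3 + 2 \cdot 25\right) = \left(\left(- \frac{85}{4}\right) \frac{1}{17} + 70\right) + \left(-3 + 50\right) = \left(- \frac{5}{4} + 70\right) + 47 = \frac{275}{4} + 47 = \frac{463}{4}$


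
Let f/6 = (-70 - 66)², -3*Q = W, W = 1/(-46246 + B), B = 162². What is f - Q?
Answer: 6659225855/60006 ≈ 1.1098e+5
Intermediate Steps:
B = 26244
W = -1/20002 (W = 1/(-46246 + 26244) = 1/(-20002) = -1/20002 ≈ -4.9995e-5)
Q = 1/60006 (Q = -⅓*(-1/20002) = 1/60006 ≈ 1.6665e-5)
f = 110976 (f = 6*(-70 - 66)² = 6*(-136)² = 6*18496 = 110976)
f - Q = 110976 - 1*1/60006 = 110976 - 1/60006 = 6659225855/60006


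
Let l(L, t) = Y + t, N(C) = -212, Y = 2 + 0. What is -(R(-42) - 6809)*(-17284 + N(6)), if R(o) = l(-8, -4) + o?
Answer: -119900088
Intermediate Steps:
Y = 2
l(L, t) = 2 + t
R(o) = -2 + o (R(o) = (2 - 4) + o = -2 + o)
-(R(-42) - 6809)*(-17284 + N(6)) = -((-2 - 42) - 6809)*(-17284 - 212) = -(-44 - 6809)*(-17496) = -(-6853)*(-17496) = -1*119900088 = -119900088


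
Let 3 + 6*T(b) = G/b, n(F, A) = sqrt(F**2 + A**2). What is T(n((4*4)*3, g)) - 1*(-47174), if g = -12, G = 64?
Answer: 94347/2 + 8*sqrt(17)/153 ≈ 47174.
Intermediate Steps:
n(F, A) = sqrt(A**2 + F**2)
T(b) = -1/2 + 32/(3*b) (T(b) = -1/2 + (64/b)/6 = -1/2 + 32/(3*b))
T(n((4*4)*3, g)) - 1*(-47174) = (64 - 3*sqrt((-12)**2 + ((4*4)*3)**2))/(6*(sqrt((-12)**2 + ((4*4)*3)**2))) - 1*(-47174) = (64 - 3*sqrt(144 + (16*3)**2))/(6*(sqrt(144 + (16*3)**2))) + 47174 = (64 - 3*sqrt(144 + 48**2))/(6*(sqrt(144 + 48**2))) + 47174 = (64 - 3*sqrt(144 + 2304))/(6*(sqrt(144 + 2304))) + 47174 = (64 - 36*sqrt(17))/(6*(sqrt(2448))) + 47174 = (64 - 36*sqrt(17))/(6*((12*sqrt(17)))) + 47174 = (sqrt(17)/204)*(64 - 36*sqrt(17))/6 + 47174 = sqrt(17)*(64 - 36*sqrt(17))/1224 + 47174 = 47174 + sqrt(17)*(64 - 36*sqrt(17))/1224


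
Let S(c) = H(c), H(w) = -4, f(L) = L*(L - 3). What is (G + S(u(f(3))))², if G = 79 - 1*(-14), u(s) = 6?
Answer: 7921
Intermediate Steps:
f(L) = L*(-3 + L)
S(c) = -4
G = 93 (G = 79 + 14 = 93)
(G + S(u(f(3))))² = (93 - 4)² = 89² = 7921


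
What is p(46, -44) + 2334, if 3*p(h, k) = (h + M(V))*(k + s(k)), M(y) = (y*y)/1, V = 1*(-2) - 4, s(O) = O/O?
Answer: 3476/3 ≈ 1158.7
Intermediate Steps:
s(O) = 1
V = -6 (V = -2 - 4 = -6)
M(y) = y² (M(y) = y²*1 = y²)
p(h, k) = (1 + k)*(36 + h)/3 (p(h, k) = ((h + (-6)²)*(k + 1))/3 = ((h + 36)*(1 + k))/3 = ((36 + h)*(1 + k))/3 = ((1 + k)*(36 + h))/3 = (1 + k)*(36 + h)/3)
p(46, -44) + 2334 = (12 + 12*(-44) + (⅓)*46 + (⅓)*46*(-44)) + 2334 = (12 - 528 + 46/3 - 2024/3) + 2334 = -3526/3 + 2334 = 3476/3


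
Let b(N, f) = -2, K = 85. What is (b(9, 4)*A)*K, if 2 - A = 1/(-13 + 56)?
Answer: -14450/43 ≈ -336.05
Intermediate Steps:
A = 85/43 (A = 2 - 1/(-13 + 56) = 2 - 1/43 = 85/43 ≈ 1.9767)
(b(9, 4)*A)*K = -2*85/43*85 = -170/43*85 = -14450/43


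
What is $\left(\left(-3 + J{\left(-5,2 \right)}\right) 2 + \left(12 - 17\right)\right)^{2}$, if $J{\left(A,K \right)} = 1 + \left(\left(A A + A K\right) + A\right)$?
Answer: $121$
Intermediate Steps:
$J{\left(A,K \right)} = 1 + A + A^{2} + A K$ ($J{\left(A,K \right)} = 1 + \left(\left(A^{2} + A K\right) + A\right) = 1 + \left(A + A^{2} + A K\right) = 1 + A + A^{2} + A K$)
$\left(\left(-3 + J{\left(-5,2 \right)}\right) 2 + \left(12 - 17\right)\right)^{2} = \left(\left(-3 + \left(1 - 5 + \left(-5\right)^{2} - 10\right)\right) 2 + \left(12 - 17\right)\right)^{2} = \left(\left(-3 + \left(1 - 5 + 25 - 10\right)\right) 2 - 5\right)^{2} = \left(\left(-3 + 11\right) 2 - 5\right)^{2} = \left(8 \cdot 2 - 5\right)^{2} = \left(16 - 5\right)^{2} = 11^{2} = 121$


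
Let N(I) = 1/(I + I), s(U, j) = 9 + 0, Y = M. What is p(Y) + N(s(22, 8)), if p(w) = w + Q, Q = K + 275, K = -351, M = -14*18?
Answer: -5903/18 ≈ -327.94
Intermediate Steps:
M = -252
Y = -252
s(U, j) = 9
N(I) = 1/(2*I)
Q = -76 (Q = -351 + 275 = -76)
p(w) = -76 + w (p(w) = w - 76 = -76 + w)
p(Y) + N(s(22, 8)) = (-76 - 252) + (½)/9 = -328 + (½)*(⅑) = -328 + 1/18 = -5903/18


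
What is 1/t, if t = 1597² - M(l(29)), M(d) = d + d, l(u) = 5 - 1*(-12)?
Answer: 1/2550375 ≈ 3.9210e-7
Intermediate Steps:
l(u) = 17 (l(u) = 5 + 12 = 17)
M(d) = 2*d
t = 2550375 (t = 1597² - 2*17 = 2550409 - 1*34 = 2550409 - 34 = 2550375)
1/t = 1/2550375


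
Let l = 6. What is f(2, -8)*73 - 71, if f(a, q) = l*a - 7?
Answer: 294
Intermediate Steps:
f(a, q) = -7 + 6*a (f(a, q) = 6*a - 7 = -7 + 6*a)
f(2, -8)*73 - 71 = (-7 + 6*2)*73 - 71 = (-7 + 12)*73 - 71 = 5*73 - 71 = 365 - 71 = 294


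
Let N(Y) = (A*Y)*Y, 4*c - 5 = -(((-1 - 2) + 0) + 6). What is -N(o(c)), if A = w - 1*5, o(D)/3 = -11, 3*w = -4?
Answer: 6897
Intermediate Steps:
w = -4/3 (w = (1/3)*(-4) = -4/3 ≈ -1.3333)
c = 1/2 (c = 5/4 + (-(((-1 - 2) + 0) + 6))/4 = 5/4 + (-((-3 + 0) + 6))/4 = 5/4 + (-(-3 + 6))/4 = 5/4 + (-1*3)/4 = 5/4 + (1/4)*(-3) = 5/4 - 3/4 = 1/2 ≈ 0.50000)
o(D) = -33 (o(D) = 3*(-11) = -33)
A = -19/3 (A = -4/3 - 1*5 = -4/3 - 5 = -19/3 ≈ -6.3333)
N(Y) = -19*Y**2/3 (N(Y) = (-19*Y/3)*Y = -19*Y**2/3)
-N(o(c)) = -(-19)*(-33)**2/3 = -(-19)*1089/3 = -1*(-6897) = 6897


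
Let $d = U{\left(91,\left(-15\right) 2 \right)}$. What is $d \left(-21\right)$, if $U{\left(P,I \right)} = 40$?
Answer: $-840$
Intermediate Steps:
$d = 40$
$d \left(-21\right) = 40 \left(-21\right) = -840$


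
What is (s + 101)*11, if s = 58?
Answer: 1749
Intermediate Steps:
(s + 101)*11 = (58 + 101)*11 = 159*11 = 1749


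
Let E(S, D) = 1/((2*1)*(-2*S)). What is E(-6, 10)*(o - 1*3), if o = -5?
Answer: -⅓ ≈ -0.33333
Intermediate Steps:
E(S, D) = -1/(4*S) (E(S, D) = 1/(2*(-2*S)) = 1/(-4*S) = -1/(4*S))
E(-6, 10)*(o - 1*3) = (-¼/(-6))*(-5 - 1*3) = (-¼*(-⅙))*(-5 - 3) = (1/24)*(-8) = -⅓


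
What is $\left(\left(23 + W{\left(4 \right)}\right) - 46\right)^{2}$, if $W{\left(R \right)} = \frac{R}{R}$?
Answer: $484$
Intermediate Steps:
$W{\left(R \right)} = 1$
$\left(\left(23 + W{\left(4 \right)}\right) - 46\right)^{2} = \left(\left(23 + 1\right) - 46\right)^{2} = \left(24 - 46\right)^{2} = \left(-22\right)^{2} = 484$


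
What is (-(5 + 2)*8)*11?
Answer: -616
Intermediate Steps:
(-(5 + 2)*8)*11 = (-1*7*8)*11 = -7*8*11 = -56*11 = -616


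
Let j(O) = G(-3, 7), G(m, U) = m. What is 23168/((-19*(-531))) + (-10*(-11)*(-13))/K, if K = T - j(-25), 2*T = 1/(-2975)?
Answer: -6571440836/13852197 ≈ -474.40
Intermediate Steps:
j(O) = -3
T = -1/5950 (T = (½)/(-2975) = (½)*(-1/2975) = -1/5950 ≈ -0.00016807)
K = 17849/5950 (K = -1/5950 - 1*(-3) = -1/5950 + 3 = 17849/5950 ≈ 2.9998)
23168/((-19*(-531))) + (-10*(-11)*(-13))/K = 23168/((-19*(-531))) + (-10*(-11)*(-13))/(17849/5950) = 23168/10089 + (110*(-13))*(5950/17849) = 23168*(1/10089) - 1430*5950/17849 = 23168/10089 - 654500/1373 = -6571440836/13852197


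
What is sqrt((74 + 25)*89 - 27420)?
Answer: I*sqrt(18609) ≈ 136.41*I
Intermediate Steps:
sqrt((74 + 25)*89 - 27420) = sqrt(99*89 - 27420) = sqrt(8811 - 27420) = sqrt(-18609) = I*sqrt(18609)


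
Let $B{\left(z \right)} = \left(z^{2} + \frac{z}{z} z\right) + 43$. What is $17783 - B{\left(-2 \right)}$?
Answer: $17738$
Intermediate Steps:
$B{\left(z \right)} = 43 + z + z^{2}$ ($B{\left(z \right)} = \left(z^{2} + 1 z\right) + 43 = \left(z^{2} + z\right) + 43 = \left(z + z^{2}\right) + 43 = 43 + z + z^{2}$)
$17783 - B{\left(-2 \right)} = 17783 - \left(43 - 2 + \left(-2\right)^{2}\right) = 17783 - \left(43 - 2 + 4\right) = 17783 - 45 = 17738$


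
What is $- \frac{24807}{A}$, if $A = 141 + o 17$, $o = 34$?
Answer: $- \frac{24807}{719} \approx -34.502$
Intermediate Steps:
$A = 719$ ($A = 141 + 34 \cdot 17 = 141 + 578 = 719$)
$- \frac{24807}{A} = - \frac{24807}{719}$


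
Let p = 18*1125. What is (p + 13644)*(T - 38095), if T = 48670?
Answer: 358429050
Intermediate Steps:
p = 20250
(p + 13644)*(T - 38095) = (20250 + 13644)*(48670 - 38095) = 33894*10575 = 358429050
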